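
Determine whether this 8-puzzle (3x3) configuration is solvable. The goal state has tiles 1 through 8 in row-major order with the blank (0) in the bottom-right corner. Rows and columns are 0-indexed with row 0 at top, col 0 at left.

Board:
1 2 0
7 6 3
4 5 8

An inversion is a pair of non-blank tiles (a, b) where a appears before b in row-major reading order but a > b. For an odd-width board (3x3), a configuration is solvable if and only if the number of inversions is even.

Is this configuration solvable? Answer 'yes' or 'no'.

Inversions (pairs i<j in row-major order where tile[i] > tile[j] > 0): 7
7 is odd, so the puzzle is not solvable.

Answer: no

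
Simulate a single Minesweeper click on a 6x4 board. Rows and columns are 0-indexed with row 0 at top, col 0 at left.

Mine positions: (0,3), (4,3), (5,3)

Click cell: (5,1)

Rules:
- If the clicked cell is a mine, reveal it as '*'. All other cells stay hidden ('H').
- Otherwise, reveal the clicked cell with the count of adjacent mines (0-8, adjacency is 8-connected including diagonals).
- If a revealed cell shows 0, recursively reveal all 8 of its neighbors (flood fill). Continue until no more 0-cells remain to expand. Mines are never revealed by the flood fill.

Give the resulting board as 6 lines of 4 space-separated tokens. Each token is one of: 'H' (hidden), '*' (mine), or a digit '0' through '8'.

0 0 1 H
0 0 1 1
0 0 0 0
0 0 1 1
0 0 2 H
0 0 2 H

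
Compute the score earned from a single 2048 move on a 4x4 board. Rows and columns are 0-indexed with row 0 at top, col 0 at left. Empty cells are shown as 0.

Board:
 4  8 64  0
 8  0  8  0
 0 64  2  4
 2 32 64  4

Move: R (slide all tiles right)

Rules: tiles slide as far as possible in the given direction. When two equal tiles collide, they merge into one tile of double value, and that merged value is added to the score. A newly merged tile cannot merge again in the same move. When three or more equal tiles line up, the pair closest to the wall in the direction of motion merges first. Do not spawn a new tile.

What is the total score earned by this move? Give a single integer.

Answer: 16

Derivation:
Slide right:
row 0: [4, 8, 64, 0] -> [0, 4, 8, 64]  score +0 (running 0)
row 1: [8, 0, 8, 0] -> [0, 0, 0, 16]  score +16 (running 16)
row 2: [0, 64, 2, 4] -> [0, 64, 2, 4]  score +0 (running 16)
row 3: [2, 32, 64, 4] -> [2, 32, 64, 4]  score +0 (running 16)
Board after move:
 0  4  8 64
 0  0  0 16
 0 64  2  4
 2 32 64  4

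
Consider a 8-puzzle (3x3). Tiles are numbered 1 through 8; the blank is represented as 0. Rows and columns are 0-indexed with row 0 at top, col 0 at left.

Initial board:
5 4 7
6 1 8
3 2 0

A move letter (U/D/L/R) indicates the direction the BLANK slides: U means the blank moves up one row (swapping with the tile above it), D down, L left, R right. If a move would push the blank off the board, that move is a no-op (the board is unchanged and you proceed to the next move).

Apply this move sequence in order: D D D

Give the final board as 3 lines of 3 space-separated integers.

After move 1 (D):
5 4 7
6 1 8
3 2 0

After move 2 (D):
5 4 7
6 1 8
3 2 0

After move 3 (D):
5 4 7
6 1 8
3 2 0

Answer: 5 4 7
6 1 8
3 2 0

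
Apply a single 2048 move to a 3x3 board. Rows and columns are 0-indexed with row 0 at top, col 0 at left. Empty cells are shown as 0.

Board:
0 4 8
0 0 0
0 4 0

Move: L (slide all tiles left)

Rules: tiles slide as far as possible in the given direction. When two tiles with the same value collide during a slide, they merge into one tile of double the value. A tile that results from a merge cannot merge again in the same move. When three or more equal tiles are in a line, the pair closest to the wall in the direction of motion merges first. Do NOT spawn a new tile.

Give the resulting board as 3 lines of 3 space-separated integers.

Slide left:
row 0: [0, 4, 8] -> [4, 8, 0]
row 1: [0, 0, 0] -> [0, 0, 0]
row 2: [0, 4, 0] -> [4, 0, 0]

Answer: 4 8 0
0 0 0
4 0 0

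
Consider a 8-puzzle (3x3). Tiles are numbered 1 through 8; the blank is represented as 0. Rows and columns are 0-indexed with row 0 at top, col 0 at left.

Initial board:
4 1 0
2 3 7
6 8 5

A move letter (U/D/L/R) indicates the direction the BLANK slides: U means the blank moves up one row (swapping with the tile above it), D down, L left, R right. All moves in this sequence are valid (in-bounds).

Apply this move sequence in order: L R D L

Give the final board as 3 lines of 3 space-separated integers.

After move 1 (L):
4 0 1
2 3 7
6 8 5

After move 2 (R):
4 1 0
2 3 7
6 8 5

After move 3 (D):
4 1 7
2 3 0
6 8 5

After move 4 (L):
4 1 7
2 0 3
6 8 5

Answer: 4 1 7
2 0 3
6 8 5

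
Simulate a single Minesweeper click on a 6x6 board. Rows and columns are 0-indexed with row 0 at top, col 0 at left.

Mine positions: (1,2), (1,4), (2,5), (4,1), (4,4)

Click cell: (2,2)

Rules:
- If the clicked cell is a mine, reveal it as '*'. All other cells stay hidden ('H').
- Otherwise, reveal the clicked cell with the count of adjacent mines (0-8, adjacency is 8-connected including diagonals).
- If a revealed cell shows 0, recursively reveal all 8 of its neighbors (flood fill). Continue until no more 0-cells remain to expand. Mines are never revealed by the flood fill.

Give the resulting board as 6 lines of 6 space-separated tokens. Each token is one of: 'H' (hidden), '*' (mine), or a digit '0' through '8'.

H H H H H H
H H H H H H
H H 1 H H H
H H H H H H
H H H H H H
H H H H H H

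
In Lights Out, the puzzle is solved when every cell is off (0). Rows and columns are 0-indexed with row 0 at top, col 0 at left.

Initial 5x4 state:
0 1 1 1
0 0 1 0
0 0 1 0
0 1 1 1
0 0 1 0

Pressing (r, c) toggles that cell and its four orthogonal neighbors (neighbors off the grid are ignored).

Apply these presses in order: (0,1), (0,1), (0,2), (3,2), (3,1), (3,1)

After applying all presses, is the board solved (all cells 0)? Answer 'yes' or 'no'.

Answer: yes

Derivation:
After press 1 at (0,1):
1 0 0 1
0 1 1 0
0 0 1 0
0 1 1 1
0 0 1 0

After press 2 at (0,1):
0 1 1 1
0 0 1 0
0 0 1 0
0 1 1 1
0 0 1 0

After press 3 at (0,2):
0 0 0 0
0 0 0 0
0 0 1 0
0 1 1 1
0 0 1 0

After press 4 at (3,2):
0 0 0 0
0 0 0 0
0 0 0 0
0 0 0 0
0 0 0 0

After press 5 at (3,1):
0 0 0 0
0 0 0 0
0 1 0 0
1 1 1 0
0 1 0 0

After press 6 at (3,1):
0 0 0 0
0 0 0 0
0 0 0 0
0 0 0 0
0 0 0 0

Lights still on: 0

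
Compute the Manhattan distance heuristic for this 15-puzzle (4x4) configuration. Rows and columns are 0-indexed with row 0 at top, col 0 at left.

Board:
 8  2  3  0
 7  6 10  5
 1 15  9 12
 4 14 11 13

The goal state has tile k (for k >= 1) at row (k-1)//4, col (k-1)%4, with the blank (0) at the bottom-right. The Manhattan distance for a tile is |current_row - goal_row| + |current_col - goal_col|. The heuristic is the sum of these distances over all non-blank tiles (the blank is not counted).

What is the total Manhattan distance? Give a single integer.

Tile 8: at (0,0), goal (1,3), distance |0-1|+|0-3| = 4
Tile 2: at (0,1), goal (0,1), distance |0-0|+|1-1| = 0
Tile 3: at (0,2), goal (0,2), distance |0-0|+|2-2| = 0
Tile 7: at (1,0), goal (1,2), distance |1-1|+|0-2| = 2
Tile 6: at (1,1), goal (1,1), distance |1-1|+|1-1| = 0
Tile 10: at (1,2), goal (2,1), distance |1-2|+|2-1| = 2
Tile 5: at (1,3), goal (1,0), distance |1-1|+|3-0| = 3
Tile 1: at (2,0), goal (0,0), distance |2-0|+|0-0| = 2
Tile 15: at (2,1), goal (3,2), distance |2-3|+|1-2| = 2
Tile 9: at (2,2), goal (2,0), distance |2-2|+|2-0| = 2
Tile 12: at (2,3), goal (2,3), distance |2-2|+|3-3| = 0
Tile 4: at (3,0), goal (0,3), distance |3-0|+|0-3| = 6
Tile 14: at (3,1), goal (3,1), distance |3-3|+|1-1| = 0
Tile 11: at (3,2), goal (2,2), distance |3-2|+|2-2| = 1
Tile 13: at (3,3), goal (3,0), distance |3-3|+|3-0| = 3
Sum: 4 + 0 + 0 + 2 + 0 + 2 + 3 + 2 + 2 + 2 + 0 + 6 + 0 + 1 + 3 = 27

Answer: 27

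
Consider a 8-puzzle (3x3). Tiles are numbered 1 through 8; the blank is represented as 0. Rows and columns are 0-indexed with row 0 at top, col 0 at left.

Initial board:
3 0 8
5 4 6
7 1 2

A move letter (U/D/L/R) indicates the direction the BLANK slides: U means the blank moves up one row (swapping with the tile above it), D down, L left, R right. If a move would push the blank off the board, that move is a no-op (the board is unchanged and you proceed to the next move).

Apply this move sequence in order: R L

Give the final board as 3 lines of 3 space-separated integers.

Answer: 3 0 8
5 4 6
7 1 2

Derivation:
After move 1 (R):
3 8 0
5 4 6
7 1 2

After move 2 (L):
3 0 8
5 4 6
7 1 2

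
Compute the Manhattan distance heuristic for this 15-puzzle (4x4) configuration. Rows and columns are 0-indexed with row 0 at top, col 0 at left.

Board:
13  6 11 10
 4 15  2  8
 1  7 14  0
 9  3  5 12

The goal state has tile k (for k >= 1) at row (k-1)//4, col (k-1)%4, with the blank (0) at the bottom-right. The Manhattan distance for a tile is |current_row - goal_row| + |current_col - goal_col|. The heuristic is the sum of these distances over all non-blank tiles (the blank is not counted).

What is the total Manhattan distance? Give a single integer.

Answer: 35

Derivation:
Tile 13: at (0,0), goal (3,0), distance |0-3|+|0-0| = 3
Tile 6: at (0,1), goal (1,1), distance |0-1|+|1-1| = 1
Tile 11: at (0,2), goal (2,2), distance |0-2|+|2-2| = 2
Tile 10: at (0,3), goal (2,1), distance |0-2|+|3-1| = 4
Tile 4: at (1,0), goal (0,3), distance |1-0|+|0-3| = 4
Tile 15: at (1,1), goal (3,2), distance |1-3|+|1-2| = 3
Tile 2: at (1,2), goal (0,1), distance |1-0|+|2-1| = 2
Tile 8: at (1,3), goal (1,3), distance |1-1|+|3-3| = 0
Tile 1: at (2,0), goal (0,0), distance |2-0|+|0-0| = 2
Tile 7: at (2,1), goal (1,2), distance |2-1|+|1-2| = 2
Tile 14: at (2,2), goal (3,1), distance |2-3|+|2-1| = 2
Tile 9: at (3,0), goal (2,0), distance |3-2|+|0-0| = 1
Tile 3: at (3,1), goal (0,2), distance |3-0|+|1-2| = 4
Tile 5: at (3,2), goal (1,0), distance |3-1|+|2-0| = 4
Tile 12: at (3,3), goal (2,3), distance |3-2|+|3-3| = 1
Sum: 3 + 1 + 2 + 4 + 4 + 3 + 2 + 0 + 2 + 2 + 2 + 1 + 4 + 4 + 1 = 35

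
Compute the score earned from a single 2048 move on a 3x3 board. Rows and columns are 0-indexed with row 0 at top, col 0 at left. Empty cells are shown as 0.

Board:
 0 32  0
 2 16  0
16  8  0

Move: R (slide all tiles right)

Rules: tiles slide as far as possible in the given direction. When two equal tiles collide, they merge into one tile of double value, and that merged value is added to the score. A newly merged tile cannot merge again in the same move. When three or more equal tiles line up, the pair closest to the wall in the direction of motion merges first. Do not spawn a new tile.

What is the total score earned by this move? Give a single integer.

Answer: 0

Derivation:
Slide right:
row 0: [0, 32, 0] -> [0, 0, 32]  score +0 (running 0)
row 1: [2, 16, 0] -> [0, 2, 16]  score +0 (running 0)
row 2: [16, 8, 0] -> [0, 16, 8]  score +0 (running 0)
Board after move:
 0  0 32
 0  2 16
 0 16  8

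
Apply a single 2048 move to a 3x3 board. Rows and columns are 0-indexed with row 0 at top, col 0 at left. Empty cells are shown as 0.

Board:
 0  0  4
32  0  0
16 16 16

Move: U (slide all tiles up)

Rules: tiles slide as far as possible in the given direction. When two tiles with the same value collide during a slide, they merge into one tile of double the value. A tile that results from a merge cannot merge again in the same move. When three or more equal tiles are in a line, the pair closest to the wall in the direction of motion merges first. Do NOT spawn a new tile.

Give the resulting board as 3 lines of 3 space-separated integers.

Slide up:
col 0: [0, 32, 16] -> [32, 16, 0]
col 1: [0, 0, 16] -> [16, 0, 0]
col 2: [4, 0, 16] -> [4, 16, 0]

Answer: 32 16  4
16  0 16
 0  0  0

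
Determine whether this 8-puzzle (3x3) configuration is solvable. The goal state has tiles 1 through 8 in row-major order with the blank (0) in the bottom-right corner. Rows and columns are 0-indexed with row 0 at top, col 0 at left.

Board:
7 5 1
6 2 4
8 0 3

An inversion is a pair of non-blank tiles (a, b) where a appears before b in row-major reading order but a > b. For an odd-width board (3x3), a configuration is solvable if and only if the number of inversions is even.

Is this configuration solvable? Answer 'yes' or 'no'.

Inversions (pairs i<j in row-major order where tile[i] > tile[j] > 0): 15
15 is odd, so the puzzle is not solvable.

Answer: no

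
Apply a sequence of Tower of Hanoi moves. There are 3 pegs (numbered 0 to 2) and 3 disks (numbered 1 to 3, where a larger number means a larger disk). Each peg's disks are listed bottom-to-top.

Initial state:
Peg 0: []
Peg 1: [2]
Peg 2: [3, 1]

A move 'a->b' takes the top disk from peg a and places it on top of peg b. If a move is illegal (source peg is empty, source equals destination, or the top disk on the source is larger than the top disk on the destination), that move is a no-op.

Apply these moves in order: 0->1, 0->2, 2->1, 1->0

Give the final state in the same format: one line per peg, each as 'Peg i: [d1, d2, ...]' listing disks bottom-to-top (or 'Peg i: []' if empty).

Answer: Peg 0: [1]
Peg 1: [2]
Peg 2: [3]

Derivation:
After move 1 (0->1):
Peg 0: []
Peg 1: [2]
Peg 2: [3, 1]

After move 2 (0->2):
Peg 0: []
Peg 1: [2]
Peg 2: [3, 1]

After move 3 (2->1):
Peg 0: []
Peg 1: [2, 1]
Peg 2: [3]

After move 4 (1->0):
Peg 0: [1]
Peg 1: [2]
Peg 2: [3]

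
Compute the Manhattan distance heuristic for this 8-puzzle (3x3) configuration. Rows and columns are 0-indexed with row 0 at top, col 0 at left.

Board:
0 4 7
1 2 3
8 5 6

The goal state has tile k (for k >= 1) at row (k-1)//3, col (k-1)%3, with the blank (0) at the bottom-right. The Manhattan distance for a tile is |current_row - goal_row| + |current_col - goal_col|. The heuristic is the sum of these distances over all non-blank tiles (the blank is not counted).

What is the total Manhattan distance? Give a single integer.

Answer: 12

Derivation:
Tile 4: (0,1)->(1,0) = 2
Tile 7: (0,2)->(2,0) = 4
Tile 1: (1,0)->(0,0) = 1
Tile 2: (1,1)->(0,1) = 1
Tile 3: (1,2)->(0,2) = 1
Tile 8: (2,0)->(2,1) = 1
Tile 5: (2,1)->(1,1) = 1
Tile 6: (2,2)->(1,2) = 1
Sum: 2 + 4 + 1 + 1 + 1 + 1 + 1 + 1 = 12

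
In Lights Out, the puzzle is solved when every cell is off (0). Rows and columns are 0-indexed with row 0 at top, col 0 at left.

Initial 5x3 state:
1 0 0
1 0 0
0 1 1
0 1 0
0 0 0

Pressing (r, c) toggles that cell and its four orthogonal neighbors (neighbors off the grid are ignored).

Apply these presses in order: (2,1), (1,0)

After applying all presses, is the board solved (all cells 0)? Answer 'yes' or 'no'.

Answer: yes

Derivation:
After press 1 at (2,1):
1 0 0
1 1 0
1 0 0
0 0 0
0 0 0

After press 2 at (1,0):
0 0 0
0 0 0
0 0 0
0 0 0
0 0 0

Lights still on: 0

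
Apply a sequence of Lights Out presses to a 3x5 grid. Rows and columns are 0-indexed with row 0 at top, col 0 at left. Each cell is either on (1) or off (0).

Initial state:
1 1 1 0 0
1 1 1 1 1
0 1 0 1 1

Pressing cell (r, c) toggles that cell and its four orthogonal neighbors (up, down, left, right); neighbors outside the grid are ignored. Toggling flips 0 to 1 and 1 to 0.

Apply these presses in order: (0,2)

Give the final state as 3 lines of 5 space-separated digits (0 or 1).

After press 1 at (0,2):
1 0 0 1 0
1 1 0 1 1
0 1 0 1 1

Answer: 1 0 0 1 0
1 1 0 1 1
0 1 0 1 1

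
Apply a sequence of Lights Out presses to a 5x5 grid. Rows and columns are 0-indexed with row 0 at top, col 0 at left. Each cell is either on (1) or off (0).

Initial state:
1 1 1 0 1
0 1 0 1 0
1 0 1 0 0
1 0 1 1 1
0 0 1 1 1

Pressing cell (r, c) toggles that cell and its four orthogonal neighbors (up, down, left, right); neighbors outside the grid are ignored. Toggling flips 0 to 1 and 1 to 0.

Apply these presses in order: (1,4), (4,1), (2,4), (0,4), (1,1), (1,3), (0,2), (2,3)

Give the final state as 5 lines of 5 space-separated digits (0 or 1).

After press 1 at (1,4):
1 1 1 0 0
0 1 0 0 1
1 0 1 0 1
1 0 1 1 1
0 0 1 1 1

After press 2 at (4,1):
1 1 1 0 0
0 1 0 0 1
1 0 1 0 1
1 1 1 1 1
1 1 0 1 1

After press 3 at (2,4):
1 1 1 0 0
0 1 0 0 0
1 0 1 1 0
1 1 1 1 0
1 1 0 1 1

After press 4 at (0,4):
1 1 1 1 1
0 1 0 0 1
1 0 1 1 0
1 1 1 1 0
1 1 0 1 1

After press 5 at (1,1):
1 0 1 1 1
1 0 1 0 1
1 1 1 1 0
1 1 1 1 0
1 1 0 1 1

After press 6 at (1,3):
1 0 1 0 1
1 0 0 1 0
1 1 1 0 0
1 1 1 1 0
1 1 0 1 1

After press 7 at (0,2):
1 1 0 1 1
1 0 1 1 0
1 1 1 0 0
1 1 1 1 0
1 1 0 1 1

After press 8 at (2,3):
1 1 0 1 1
1 0 1 0 0
1 1 0 1 1
1 1 1 0 0
1 1 0 1 1

Answer: 1 1 0 1 1
1 0 1 0 0
1 1 0 1 1
1 1 1 0 0
1 1 0 1 1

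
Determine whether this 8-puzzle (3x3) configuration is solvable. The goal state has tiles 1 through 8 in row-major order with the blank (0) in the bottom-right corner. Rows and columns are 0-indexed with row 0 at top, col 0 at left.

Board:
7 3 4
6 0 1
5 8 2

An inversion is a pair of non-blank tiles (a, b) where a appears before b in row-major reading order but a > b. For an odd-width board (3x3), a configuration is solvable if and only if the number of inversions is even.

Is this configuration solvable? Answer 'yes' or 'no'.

Answer: no

Derivation:
Inversions (pairs i<j in row-major order where tile[i] > tile[j] > 0): 15
15 is odd, so the puzzle is not solvable.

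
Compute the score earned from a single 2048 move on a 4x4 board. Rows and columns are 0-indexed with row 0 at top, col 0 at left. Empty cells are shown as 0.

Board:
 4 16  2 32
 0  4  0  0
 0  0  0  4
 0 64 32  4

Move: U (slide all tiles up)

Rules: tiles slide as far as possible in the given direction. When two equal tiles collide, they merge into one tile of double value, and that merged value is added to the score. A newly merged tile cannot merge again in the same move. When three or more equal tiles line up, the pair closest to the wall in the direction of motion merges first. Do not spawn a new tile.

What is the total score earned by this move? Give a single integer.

Answer: 8

Derivation:
Slide up:
col 0: [4, 0, 0, 0] -> [4, 0, 0, 0]  score +0 (running 0)
col 1: [16, 4, 0, 64] -> [16, 4, 64, 0]  score +0 (running 0)
col 2: [2, 0, 0, 32] -> [2, 32, 0, 0]  score +0 (running 0)
col 3: [32, 0, 4, 4] -> [32, 8, 0, 0]  score +8 (running 8)
Board after move:
 4 16  2 32
 0  4 32  8
 0 64  0  0
 0  0  0  0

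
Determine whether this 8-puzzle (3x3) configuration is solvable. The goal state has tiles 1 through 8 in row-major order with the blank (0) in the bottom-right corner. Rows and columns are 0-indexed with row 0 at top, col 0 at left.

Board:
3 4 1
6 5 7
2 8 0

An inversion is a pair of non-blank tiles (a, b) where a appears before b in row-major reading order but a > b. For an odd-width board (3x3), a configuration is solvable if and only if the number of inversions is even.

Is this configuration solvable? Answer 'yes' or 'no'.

Answer: yes

Derivation:
Inversions (pairs i<j in row-major order where tile[i] > tile[j] > 0): 8
8 is even, so the puzzle is solvable.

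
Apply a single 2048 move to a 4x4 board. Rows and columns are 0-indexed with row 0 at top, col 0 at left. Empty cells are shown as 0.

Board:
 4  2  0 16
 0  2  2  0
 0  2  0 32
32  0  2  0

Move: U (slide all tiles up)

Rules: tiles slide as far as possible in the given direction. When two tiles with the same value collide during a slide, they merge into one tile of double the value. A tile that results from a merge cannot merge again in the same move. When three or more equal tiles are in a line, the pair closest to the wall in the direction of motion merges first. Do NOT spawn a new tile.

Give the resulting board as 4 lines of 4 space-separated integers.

Answer:  4  4  4 16
32  2  0 32
 0  0  0  0
 0  0  0  0

Derivation:
Slide up:
col 0: [4, 0, 0, 32] -> [4, 32, 0, 0]
col 1: [2, 2, 2, 0] -> [4, 2, 0, 0]
col 2: [0, 2, 0, 2] -> [4, 0, 0, 0]
col 3: [16, 0, 32, 0] -> [16, 32, 0, 0]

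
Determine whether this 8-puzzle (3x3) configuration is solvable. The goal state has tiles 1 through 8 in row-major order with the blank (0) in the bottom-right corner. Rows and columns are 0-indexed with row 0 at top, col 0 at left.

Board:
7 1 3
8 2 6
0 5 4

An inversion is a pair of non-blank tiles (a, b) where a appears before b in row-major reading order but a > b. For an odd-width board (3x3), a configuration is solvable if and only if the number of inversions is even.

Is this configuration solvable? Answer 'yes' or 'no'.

Answer: yes

Derivation:
Inversions (pairs i<j in row-major order where tile[i] > tile[j] > 0): 14
14 is even, so the puzzle is solvable.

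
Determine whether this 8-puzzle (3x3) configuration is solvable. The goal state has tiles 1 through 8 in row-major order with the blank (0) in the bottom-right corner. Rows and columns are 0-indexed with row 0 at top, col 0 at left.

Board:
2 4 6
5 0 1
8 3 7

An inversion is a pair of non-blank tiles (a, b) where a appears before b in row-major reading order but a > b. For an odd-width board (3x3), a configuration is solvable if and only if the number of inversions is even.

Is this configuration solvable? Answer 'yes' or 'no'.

Answer: yes

Derivation:
Inversions (pairs i<j in row-major order where tile[i] > tile[j] > 0): 10
10 is even, so the puzzle is solvable.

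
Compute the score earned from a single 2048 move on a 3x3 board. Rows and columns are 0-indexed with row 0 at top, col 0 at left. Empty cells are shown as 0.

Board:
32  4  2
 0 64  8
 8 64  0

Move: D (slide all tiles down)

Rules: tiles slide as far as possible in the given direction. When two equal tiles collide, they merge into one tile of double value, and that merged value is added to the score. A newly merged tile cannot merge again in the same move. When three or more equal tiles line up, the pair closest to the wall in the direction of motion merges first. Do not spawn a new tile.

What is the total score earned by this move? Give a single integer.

Answer: 128

Derivation:
Slide down:
col 0: [32, 0, 8] -> [0, 32, 8]  score +0 (running 0)
col 1: [4, 64, 64] -> [0, 4, 128]  score +128 (running 128)
col 2: [2, 8, 0] -> [0, 2, 8]  score +0 (running 128)
Board after move:
  0   0   0
 32   4   2
  8 128   8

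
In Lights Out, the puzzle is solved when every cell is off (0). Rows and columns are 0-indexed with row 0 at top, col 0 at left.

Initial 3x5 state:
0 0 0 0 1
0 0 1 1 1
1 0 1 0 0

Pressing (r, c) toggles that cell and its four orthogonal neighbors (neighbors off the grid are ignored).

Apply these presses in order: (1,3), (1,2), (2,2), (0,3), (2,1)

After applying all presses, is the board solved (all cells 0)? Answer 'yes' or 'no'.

After press 1 at (1,3):
0 0 0 1 1
0 0 0 0 0
1 0 1 1 0

After press 2 at (1,2):
0 0 1 1 1
0 1 1 1 0
1 0 0 1 0

After press 3 at (2,2):
0 0 1 1 1
0 1 0 1 0
1 1 1 0 0

After press 4 at (0,3):
0 0 0 0 0
0 1 0 0 0
1 1 1 0 0

After press 5 at (2,1):
0 0 0 0 0
0 0 0 0 0
0 0 0 0 0

Lights still on: 0

Answer: yes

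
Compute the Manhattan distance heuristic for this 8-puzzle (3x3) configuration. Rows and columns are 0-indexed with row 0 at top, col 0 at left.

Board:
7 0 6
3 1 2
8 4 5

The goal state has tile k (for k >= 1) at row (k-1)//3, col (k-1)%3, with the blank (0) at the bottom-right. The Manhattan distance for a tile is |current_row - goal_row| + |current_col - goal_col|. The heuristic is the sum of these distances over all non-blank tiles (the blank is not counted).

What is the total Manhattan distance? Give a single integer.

Tile 7: at (0,0), goal (2,0), distance |0-2|+|0-0| = 2
Tile 6: at (0,2), goal (1,2), distance |0-1|+|2-2| = 1
Tile 3: at (1,0), goal (0,2), distance |1-0|+|0-2| = 3
Tile 1: at (1,1), goal (0,0), distance |1-0|+|1-0| = 2
Tile 2: at (1,2), goal (0,1), distance |1-0|+|2-1| = 2
Tile 8: at (2,0), goal (2,1), distance |2-2|+|0-1| = 1
Tile 4: at (2,1), goal (1,0), distance |2-1|+|1-0| = 2
Tile 5: at (2,2), goal (1,1), distance |2-1|+|2-1| = 2
Sum: 2 + 1 + 3 + 2 + 2 + 1 + 2 + 2 = 15

Answer: 15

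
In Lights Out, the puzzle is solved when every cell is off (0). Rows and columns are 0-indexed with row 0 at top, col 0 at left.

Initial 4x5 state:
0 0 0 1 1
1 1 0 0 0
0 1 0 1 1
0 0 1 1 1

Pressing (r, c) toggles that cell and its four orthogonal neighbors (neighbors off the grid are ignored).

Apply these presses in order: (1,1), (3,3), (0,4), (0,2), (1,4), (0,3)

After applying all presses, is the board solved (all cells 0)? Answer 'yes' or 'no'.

After press 1 at (1,1):
0 1 0 1 1
0 0 1 0 0
0 0 0 1 1
0 0 1 1 1

After press 2 at (3,3):
0 1 0 1 1
0 0 1 0 0
0 0 0 0 1
0 0 0 0 0

After press 3 at (0,4):
0 1 0 0 0
0 0 1 0 1
0 0 0 0 1
0 0 0 0 0

After press 4 at (0,2):
0 0 1 1 0
0 0 0 0 1
0 0 0 0 1
0 0 0 0 0

After press 5 at (1,4):
0 0 1 1 1
0 0 0 1 0
0 0 0 0 0
0 0 0 0 0

After press 6 at (0,3):
0 0 0 0 0
0 0 0 0 0
0 0 0 0 0
0 0 0 0 0

Lights still on: 0

Answer: yes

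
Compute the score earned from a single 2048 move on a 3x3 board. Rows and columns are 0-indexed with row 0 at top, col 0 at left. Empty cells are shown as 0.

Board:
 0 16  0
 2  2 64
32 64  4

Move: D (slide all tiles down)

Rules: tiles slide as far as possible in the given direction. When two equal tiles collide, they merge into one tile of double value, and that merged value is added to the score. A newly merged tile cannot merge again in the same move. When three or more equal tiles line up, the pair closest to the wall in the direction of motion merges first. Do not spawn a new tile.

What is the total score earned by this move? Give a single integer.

Answer: 0

Derivation:
Slide down:
col 0: [0, 2, 32] -> [0, 2, 32]  score +0 (running 0)
col 1: [16, 2, 64] -> [16, 2, 64]  score +0 (running 0)
col 2: [0, 64, 4] -> [0, 64, 4]  score +0 (running 0)
Board after move:
 0 16  0
 2  2 64
32 64  4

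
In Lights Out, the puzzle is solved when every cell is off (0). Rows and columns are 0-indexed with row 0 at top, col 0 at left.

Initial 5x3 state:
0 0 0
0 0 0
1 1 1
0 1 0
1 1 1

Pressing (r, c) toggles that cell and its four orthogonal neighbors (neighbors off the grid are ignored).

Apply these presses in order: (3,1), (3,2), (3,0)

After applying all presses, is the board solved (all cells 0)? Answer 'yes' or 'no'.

Answer: yes

Derivation:
After press 1 at (3,1):
0 0 0
0 0 0
1 0 1
1 0 1
1 0 1

After press 2 at (3,2):
0 0 0
0 0 0
1 0 0
1 1 0
1 0 0

After press 3 at (3,0):
0 0 0
0 0 0
0 0 0
0 0 0
0 0 0

Lights still on: 0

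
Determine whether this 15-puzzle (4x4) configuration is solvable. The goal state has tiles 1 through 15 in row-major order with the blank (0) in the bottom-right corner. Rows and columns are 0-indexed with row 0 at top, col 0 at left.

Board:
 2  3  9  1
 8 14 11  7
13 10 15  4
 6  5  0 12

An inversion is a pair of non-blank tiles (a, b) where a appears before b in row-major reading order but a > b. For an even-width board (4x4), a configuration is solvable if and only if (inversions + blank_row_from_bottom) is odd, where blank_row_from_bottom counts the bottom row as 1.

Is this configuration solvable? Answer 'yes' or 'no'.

Inversions: 41
Blank is in row 3 (0-indexed from top), which is row 1 counting from the bottom (bottom = 1).
41 + 1 = 42, which is even, so the puzzle is not solvable.

Answer: no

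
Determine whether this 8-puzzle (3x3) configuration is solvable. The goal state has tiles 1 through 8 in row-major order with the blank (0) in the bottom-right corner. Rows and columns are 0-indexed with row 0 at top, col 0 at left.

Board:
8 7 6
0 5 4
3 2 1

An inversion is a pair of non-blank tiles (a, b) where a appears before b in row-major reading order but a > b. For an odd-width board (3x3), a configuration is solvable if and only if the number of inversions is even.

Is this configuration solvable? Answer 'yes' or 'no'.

Inversions (pairs i<j in row-major order where tile[i] > tile[j] > 0): 28
28 is even, so the puzzle is solvable.

Answer: yes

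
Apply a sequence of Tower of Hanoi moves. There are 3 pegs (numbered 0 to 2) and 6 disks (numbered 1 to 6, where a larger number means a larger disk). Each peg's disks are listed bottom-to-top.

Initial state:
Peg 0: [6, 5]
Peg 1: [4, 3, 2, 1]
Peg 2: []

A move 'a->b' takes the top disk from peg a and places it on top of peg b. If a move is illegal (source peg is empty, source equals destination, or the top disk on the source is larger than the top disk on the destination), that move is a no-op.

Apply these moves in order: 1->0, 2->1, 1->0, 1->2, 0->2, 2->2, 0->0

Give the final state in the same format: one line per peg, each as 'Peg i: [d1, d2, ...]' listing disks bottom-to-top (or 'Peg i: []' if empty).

After move 1 (1->0):
Peg 0: [6, 5, 1]
Peg 1: [4, 3, 2]
Peg 2: []

After move 2 (2->1):
Peg 0: [6, 5, 1]
Peg 1: [4, 3, 2]
Peg 2: []

After move 3 (1->0):
Peg 0: [6, 5, 1]
Peg 1: [4, 3, 2]
Peg 2: []

After move 4 (1->2):
Peg 0: [6, 5, 1]
Peg 1: [4, 3]
Peg 2: [2]

After move 5 (0->2):
Peg 0: [6, 5]
Peg 1: [4, 3]
Peg 2: [2, 1]

After move 6 (2->2):
Peg 0: [6, 5]
Peg 1: [4, 3]
Peg 2: [2, 1]

After move 7 (0->0):
Peg 0: [6, 5]
Peg 1: [4, 3]
Peg 2: [2, 1]

Answer: Peg 0: [6, 5]
Peg 1: [4, 3]
Peg 2: [2, 1]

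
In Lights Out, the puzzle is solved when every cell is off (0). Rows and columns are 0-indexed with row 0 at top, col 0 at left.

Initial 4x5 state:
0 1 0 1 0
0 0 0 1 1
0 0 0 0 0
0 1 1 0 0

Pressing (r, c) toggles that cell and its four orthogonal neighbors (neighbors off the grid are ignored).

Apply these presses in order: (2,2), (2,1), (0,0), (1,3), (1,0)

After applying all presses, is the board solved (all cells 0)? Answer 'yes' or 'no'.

After press 1 at (2,2):
0 1 0 1 0
0 0 1 1 1
0 1 1 1 0
0 1 0 0 0

After press 2 at (2,1):
0 1 0 1 0
0 1 1 1 1
1 0 0 1 0
0 0 0 0 0

After press 3 at (0,0):
1 0 0 1 0
1 1 1 1 1
1 0 0 1 0
0 0 0 0 0

After press 4 at (1,3):
1 0 0 0 0
1 1 0 0 0
1 0 0 0 0
0 0 0 0 0

After press 5 at (1,0):
0 0 0 0 0
0 0 0 0 0
0 0 0 0 0
0 0 0 0 0

Lights still on: 0

Answer: yes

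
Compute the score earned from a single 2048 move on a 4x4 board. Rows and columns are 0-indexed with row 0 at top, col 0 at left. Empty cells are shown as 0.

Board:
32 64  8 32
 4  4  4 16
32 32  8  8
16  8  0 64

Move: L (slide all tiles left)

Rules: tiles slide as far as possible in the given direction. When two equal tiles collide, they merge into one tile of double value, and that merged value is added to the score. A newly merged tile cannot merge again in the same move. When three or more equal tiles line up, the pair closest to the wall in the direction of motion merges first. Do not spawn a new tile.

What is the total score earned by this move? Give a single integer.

Answer: 88

Derivation:
Slide left:
row 0: [32, 64, 8, 32] -> [32, 64, 8, 32]  score +0 (running 0)
row 1: [4, 4, 4, 16] -> [8, 4, 16, 0]  score +8 (running 8)
row 2: [32, 32, 8, 8] -> [64, 16, 0, 0]  score +80 (running 88)
row 3: [16, 8, 0, 64] -> [16, 8, 64, 0]  score +0 (running 88)
Board after move:
32 64  8 32
 8  4 16  0
64 16  0  0
16  8 64  0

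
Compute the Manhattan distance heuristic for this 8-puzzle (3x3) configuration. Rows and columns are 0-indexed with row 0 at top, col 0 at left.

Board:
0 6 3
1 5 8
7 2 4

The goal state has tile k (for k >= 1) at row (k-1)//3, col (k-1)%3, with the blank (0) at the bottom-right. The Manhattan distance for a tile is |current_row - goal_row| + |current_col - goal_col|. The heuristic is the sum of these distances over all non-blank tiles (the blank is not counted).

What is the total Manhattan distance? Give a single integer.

Tile 6: at (0,1), goal (1,2), distance |0-1|+|1-2| = 2
Tile 3: at (0,2), goal (0,2), distance |0-0|+|2-2| = 0
Tile 1: at (1,0), goal (0,0), distance |1-0|+|0-0| = 1
Tile 5: at (1,1), goal (1,1), distance |1-1|+|1-1| = 0
Tile 8: at (1,2), goal (2,1), distance |1-2|+|2-1| = 2
Tile 7: at (2,0), goal (2,0), distance |2-2|+|0-0| = 0
Tile 2: at (2,1), goal (0,1), distance |2-0|+|1-1| = 2
Tile 4: at (2,2), goal (1,0), distance |2-1|+|2-0| = 3
Sum: 2 + 0 + 1 + 0 + 2 + 0 + 2 + 3 = 10

Answer: 10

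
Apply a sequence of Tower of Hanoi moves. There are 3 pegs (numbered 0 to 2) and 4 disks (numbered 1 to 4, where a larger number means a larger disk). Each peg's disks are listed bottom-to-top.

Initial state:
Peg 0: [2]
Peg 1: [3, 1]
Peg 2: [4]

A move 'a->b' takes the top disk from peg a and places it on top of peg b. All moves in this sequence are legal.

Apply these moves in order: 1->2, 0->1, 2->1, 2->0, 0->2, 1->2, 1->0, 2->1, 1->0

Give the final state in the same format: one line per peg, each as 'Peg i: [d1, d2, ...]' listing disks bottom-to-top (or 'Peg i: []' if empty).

Answer: Peg 0: [2, 1]
Peg 1: [3]
Peg 2: [4]

Derivation:
After move 1 (1->2):
Peg 0: [2]
Peg 1: [3]
Peg 2: [4, 1]

After move 2 (0->1):
Peg 0: []
Peg 1: [3, 2]
Peg 2: [4, 1]

After move 3 (2->1):
Peg 0: []
Peg 1: [3, 2, 1]
Peg 2: [4]

After move 4 (2->0):
Peg 0: [4]
Peg 1: [3, 2, 1]
Peg 2: []

After move 5 (0->2):
Peg 0: []
Peg 1: [3, 2, 1]
Peg 2: [4]

After move 6 (1->2):
Peg 0: []
Peg 1: [3, 2]
Peg 2: [4, 1]

After move 7 (1->0):
Peg 0: [2]
Peg 1: [3]
Peg 2: [4, 1]

After move 8 (2->1):
Peg 0: [2]
Peg 1: [3, 1]
Peg 2: [4]

After move 9 (1->0):
Peg 0: [2, 1]
Peg 1: [3]
Peg 2: [4]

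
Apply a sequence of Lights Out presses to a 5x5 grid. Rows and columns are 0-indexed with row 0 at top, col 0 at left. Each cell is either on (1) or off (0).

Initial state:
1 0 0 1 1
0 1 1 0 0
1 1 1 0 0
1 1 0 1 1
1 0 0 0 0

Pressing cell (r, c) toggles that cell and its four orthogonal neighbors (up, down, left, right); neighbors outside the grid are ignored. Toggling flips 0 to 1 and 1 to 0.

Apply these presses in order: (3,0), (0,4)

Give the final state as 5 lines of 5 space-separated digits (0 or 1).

After press 1 at (3,0):
1 0 0 1 1
0 1 1 0 0
0 1 1 0 0
0 0 0 1 1
0 0 0 0 0

After press 2 at (0,4):
1 0 0 0 0
0 1 1 0 1
0 1 1 0 0
0 0 0 1 1
0 0 0 0 0

Answer: 1 0 0 0 0
0 1 1 0 1
0 1 1 0 0
0 0 0 1 1
0 0 0 0 0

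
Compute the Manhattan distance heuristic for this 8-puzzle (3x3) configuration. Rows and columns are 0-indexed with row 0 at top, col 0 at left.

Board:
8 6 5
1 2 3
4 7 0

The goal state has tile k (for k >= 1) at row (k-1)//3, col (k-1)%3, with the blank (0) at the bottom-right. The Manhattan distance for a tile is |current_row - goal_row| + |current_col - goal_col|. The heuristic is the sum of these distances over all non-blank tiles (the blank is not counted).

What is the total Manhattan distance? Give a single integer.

Tile 8: at (0,0), goal (2,1), distance |0-2|+|0-1| = 3
Tile 6: at (0,1), goal (1,2), distance |0-1|+|1-2| = 2
Tile 5: at (0,2), goal (1,1), distance |0-1|+|2-1| = 2
Tile 1: at (1,0), goal (0,0), distance |1-0|+|0-0| = 1
Tile 2: at (1,1), goal (0,1), distance |1-0|+|1-1| = 1
Tile 3: at (1,2), goal (0,2), distance |1-0|+|2-2| = 1
Tile 4: at (2,0), goal (1,0), distance |2-1|+|0-0| = 1
Tile 7: at (2,1), goal (2,0), distance |2-2|+|1-0| = 1
Sum: 3 + 2 + 2 + 1 + 1 + 1 + 1 + 1 = 12

Answer: 12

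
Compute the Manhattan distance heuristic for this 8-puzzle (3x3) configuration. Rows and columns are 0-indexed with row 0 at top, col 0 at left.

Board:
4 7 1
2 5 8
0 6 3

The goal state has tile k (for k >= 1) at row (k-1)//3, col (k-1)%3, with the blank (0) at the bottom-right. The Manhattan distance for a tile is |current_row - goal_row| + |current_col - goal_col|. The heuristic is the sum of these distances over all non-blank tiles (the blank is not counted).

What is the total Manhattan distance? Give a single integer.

Tile 4: (0,0)->(1,0) = 1
Tile 7: (0,1)->(2,0) = 3
Tile 1: (0,2)->(0,0) = 2
Tile 2: (1,0)->(0,1) = 2
Tile 5: (1,1)->(1,1) = 0
Tile 8: (1,2)->(2,1) = 2
Tile 6: (2,1)->(1,2) = 2
Tile 3: (2,2)->(0,2) = 2
Sum: 1 + 3 + 2 + 2 + 0 + 2 + 2 + 2 = 14

Answer: 14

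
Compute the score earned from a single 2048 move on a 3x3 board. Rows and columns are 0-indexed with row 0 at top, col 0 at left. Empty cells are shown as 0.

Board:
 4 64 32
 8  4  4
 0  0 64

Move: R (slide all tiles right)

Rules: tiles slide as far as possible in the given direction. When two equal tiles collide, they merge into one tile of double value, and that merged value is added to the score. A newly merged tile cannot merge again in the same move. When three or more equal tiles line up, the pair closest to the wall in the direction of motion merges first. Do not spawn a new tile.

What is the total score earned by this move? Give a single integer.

Answer: 8

Derivation:
Slide right:
row 0: [4, 64, 32] -> [4, 64, 32]  score +0 (running 0)
row 1: [8, 4, 4] -> [0, 8, 8]  score +8 (running 8)
row 2: [0, 0, 64] -> [0, 0, 64]  score +0 (running 8)
Board after move:
 4 64 32
 0  8  8
 0  0 64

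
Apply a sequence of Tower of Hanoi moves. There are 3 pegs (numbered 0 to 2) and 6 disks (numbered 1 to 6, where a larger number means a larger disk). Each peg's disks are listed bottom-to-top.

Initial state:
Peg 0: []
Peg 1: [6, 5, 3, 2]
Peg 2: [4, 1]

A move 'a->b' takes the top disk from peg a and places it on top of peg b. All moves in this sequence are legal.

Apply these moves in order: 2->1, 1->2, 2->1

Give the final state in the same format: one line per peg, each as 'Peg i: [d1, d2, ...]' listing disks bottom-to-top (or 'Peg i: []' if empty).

Answer: Peg 0: []
Peg 1: [6, 5, 3, 2, 1]
Peg 2: [4]

Derivation:
After move 1 (2->1):
Peg 0: []
Peg 1: [6, 5, 3, 2, 1]
Peg 2: [4]

After move 2 (1->2):
Peg 0: []
Peg 1: [6, 5, 3, 2]
Peg 2: [4, 1]

After move 3 (2->1):
Peg 0: []
Peg 1: [6, 5, 3, 2, 1]
Peg 2: [4]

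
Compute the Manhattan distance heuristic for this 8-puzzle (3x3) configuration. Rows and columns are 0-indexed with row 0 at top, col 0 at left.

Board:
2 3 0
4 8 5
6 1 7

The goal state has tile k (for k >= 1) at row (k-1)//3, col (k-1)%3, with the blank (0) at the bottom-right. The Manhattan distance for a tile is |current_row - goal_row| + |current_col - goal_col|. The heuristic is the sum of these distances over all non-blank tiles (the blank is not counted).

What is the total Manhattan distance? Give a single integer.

Tile 2: (0,0)->(0,1) = 1
Tile 3: (0,1)->(0,2) = 1
Tile 4: (1,0)->(1,0) = 0
Tile 8: (1,1)->(2,1) = 1
Tile 5: (1,2)->(1,1) = 1
Tile 6: (2,0)->(1,2) = 3
Tile 1: (2,1)->(0,0) = 3
Tile 7: (2,2)->(2,0) = 2
Sum: 1 + 1 + 0 + 1 + 1 + 3 + 3 + 2 = 12

Answer: 12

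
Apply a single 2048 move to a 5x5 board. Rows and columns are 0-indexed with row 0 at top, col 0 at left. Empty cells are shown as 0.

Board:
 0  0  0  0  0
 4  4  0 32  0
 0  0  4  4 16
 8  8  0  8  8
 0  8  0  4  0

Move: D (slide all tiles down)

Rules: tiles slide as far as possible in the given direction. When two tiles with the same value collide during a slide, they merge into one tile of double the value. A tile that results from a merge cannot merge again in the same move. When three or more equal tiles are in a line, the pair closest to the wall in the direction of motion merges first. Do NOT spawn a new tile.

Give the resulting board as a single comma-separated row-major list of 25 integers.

Answer: 0, 0, 0, 0, 0, 0, 0, 0, 32, 0, 0, 0, 0, 4, 0, 4, 4, 0, 8, 16, 8, 16, 4, 4, 8

Derivation:
Slide down:
col 0: [0, 4, 0, 8, 0] -> [0, 0, 0, 4, 8]
col 1: [0, 4, 0, 8, 8] -> [0, 0, 0, 4, 16]
col 2: [0, 0, 4, 0, 0] -> [0, 0, 0, 0, 4]
col 3: [0, 32, 4, 8, 4] -> [0, 32, 4, 8, 4]
col 4: [0, 0, 16, 8, 0] -> [0, 0, 0, 16, 8]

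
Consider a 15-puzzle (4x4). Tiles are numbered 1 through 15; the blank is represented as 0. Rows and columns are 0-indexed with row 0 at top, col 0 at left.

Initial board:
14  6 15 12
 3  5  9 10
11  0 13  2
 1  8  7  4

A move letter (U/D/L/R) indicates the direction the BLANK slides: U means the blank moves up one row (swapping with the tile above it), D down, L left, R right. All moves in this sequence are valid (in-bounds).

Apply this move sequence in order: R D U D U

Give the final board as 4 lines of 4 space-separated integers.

Answer: 14  6 15 12
 3  5  9 10
11 13  0  2
 1  8  7  4

Derivation:
After move 1 (R):
14  6 15 12
 3  5  9 10
11 13  0  2
 1  8  7  4

After move 2 (D):
14  6 15 12
 3  5  9 10
11 13  7  2
 1  8  0  4

After move 3 (U):
14  6 15 12
 3  5  9 10
11 13  0  2
 1  8  7  4

After move 4 (D):
14  6 15 12
 3  5  9 10
11 13  7  2
 1  8  0  4

After move 5 (U):
14  6 15 12
 3  5  9 10
11 13  0  2
 1  8  7  4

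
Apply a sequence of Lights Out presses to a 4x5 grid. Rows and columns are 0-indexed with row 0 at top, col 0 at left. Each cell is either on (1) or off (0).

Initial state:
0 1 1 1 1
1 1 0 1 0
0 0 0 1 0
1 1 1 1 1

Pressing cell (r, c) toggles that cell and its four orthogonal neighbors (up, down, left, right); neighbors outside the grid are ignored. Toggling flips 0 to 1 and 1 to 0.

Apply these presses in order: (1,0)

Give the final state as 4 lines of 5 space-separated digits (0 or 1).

After press 1 at (1,0):
1 1 1 1 1
0 0 0 1 0
1 0 0 1 0
1 1 1 1 1

Answer: 1 1 1 1 1
0 0 0 1 0
1 0 0 1 0
1 1 1 1 1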